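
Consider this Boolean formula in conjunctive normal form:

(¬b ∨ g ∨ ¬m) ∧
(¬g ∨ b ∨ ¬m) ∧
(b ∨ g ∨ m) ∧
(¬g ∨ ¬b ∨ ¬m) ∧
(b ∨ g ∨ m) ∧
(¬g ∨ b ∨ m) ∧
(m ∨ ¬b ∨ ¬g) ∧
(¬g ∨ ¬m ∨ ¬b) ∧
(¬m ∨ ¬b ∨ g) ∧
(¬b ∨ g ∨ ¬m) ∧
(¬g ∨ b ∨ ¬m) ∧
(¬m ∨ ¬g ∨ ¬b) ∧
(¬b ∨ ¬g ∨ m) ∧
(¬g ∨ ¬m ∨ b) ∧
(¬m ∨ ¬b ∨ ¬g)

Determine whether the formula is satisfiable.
Yes

Yes, the formula is satisfiable.

One satisfying assignment is: g=False, b=False, m=True

Verification: With this assignment, all 15 clauses evaluate to true.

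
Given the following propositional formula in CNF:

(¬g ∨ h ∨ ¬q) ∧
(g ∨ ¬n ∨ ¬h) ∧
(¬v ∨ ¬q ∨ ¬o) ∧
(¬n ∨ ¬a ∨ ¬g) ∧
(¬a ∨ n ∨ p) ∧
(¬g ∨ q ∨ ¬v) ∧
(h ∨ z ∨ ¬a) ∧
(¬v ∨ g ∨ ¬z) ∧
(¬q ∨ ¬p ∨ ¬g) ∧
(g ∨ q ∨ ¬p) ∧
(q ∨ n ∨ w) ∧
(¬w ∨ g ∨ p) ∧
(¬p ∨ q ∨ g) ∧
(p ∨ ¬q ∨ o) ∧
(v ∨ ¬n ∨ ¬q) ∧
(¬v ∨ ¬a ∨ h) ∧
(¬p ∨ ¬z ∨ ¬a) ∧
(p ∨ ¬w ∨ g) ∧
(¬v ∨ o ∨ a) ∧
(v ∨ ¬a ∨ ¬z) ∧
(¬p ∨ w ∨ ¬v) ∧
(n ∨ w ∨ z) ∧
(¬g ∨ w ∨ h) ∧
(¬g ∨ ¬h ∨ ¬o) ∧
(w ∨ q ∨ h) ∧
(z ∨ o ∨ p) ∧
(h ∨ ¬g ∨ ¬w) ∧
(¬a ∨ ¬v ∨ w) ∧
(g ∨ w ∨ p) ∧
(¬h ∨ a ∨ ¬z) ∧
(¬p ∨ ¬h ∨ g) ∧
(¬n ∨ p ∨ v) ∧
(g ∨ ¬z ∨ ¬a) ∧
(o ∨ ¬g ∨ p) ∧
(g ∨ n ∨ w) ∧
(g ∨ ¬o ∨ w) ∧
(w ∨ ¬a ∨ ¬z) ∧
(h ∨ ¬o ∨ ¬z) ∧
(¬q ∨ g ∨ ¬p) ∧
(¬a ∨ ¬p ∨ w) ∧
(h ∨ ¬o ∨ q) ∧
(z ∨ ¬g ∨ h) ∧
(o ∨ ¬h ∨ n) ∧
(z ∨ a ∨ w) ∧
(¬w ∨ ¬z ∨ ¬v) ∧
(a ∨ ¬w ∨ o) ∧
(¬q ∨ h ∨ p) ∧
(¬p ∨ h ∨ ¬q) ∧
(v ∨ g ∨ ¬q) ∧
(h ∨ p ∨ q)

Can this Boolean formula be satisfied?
No

No, the formula is not satisfiable.

No assignment of truth values to the variables can make all 50 clauses true simultaneously.

The formula is UNSAT (unsatisfiable).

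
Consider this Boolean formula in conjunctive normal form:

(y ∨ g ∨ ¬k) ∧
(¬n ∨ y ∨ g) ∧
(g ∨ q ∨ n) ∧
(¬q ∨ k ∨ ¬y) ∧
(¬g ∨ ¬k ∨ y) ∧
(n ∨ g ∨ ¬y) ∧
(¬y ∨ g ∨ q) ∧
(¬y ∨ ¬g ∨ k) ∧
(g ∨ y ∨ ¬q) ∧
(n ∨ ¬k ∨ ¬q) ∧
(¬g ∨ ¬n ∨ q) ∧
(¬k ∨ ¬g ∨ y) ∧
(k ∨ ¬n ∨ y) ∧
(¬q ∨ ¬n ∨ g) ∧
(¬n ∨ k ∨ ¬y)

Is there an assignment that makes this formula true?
Yes

Yes, the formula is satisfiable.

One satisfying assignment is: k=False, g=True, n=False, y=False, q=False

Verification: With this assignment, all 15 clauses evaluate to true.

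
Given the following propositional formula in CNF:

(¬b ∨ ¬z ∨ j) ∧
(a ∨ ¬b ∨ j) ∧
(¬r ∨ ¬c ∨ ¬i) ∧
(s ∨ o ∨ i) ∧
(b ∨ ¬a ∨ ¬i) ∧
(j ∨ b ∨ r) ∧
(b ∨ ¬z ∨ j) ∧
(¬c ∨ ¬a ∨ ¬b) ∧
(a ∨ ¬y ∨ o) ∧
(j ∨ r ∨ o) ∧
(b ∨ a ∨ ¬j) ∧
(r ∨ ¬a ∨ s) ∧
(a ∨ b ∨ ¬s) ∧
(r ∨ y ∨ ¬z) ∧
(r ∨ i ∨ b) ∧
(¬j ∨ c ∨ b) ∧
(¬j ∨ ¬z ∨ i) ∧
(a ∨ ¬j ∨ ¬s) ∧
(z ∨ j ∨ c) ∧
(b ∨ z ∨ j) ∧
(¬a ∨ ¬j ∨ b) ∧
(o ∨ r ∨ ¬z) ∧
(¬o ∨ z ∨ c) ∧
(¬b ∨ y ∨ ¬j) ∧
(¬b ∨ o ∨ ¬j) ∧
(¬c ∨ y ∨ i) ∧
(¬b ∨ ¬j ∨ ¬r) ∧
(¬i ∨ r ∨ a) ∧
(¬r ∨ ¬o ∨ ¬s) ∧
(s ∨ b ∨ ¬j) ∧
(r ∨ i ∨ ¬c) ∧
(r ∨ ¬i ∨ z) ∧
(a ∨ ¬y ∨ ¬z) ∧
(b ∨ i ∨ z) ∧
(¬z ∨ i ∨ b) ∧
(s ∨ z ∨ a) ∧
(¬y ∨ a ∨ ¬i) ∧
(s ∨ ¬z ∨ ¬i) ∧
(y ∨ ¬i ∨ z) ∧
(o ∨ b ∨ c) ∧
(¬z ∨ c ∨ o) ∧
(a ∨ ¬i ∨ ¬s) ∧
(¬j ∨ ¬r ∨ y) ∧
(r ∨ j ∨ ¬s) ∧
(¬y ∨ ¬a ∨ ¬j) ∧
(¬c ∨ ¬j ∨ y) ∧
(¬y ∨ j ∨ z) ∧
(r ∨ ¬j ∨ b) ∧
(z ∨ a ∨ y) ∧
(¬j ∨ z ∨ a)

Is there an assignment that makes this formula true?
No

No, the formula is not satisfiable.

No assignment of truth values to the variables can make all 50 clauses true simultaneously.

The formula is UNSAT (unsatisfiable).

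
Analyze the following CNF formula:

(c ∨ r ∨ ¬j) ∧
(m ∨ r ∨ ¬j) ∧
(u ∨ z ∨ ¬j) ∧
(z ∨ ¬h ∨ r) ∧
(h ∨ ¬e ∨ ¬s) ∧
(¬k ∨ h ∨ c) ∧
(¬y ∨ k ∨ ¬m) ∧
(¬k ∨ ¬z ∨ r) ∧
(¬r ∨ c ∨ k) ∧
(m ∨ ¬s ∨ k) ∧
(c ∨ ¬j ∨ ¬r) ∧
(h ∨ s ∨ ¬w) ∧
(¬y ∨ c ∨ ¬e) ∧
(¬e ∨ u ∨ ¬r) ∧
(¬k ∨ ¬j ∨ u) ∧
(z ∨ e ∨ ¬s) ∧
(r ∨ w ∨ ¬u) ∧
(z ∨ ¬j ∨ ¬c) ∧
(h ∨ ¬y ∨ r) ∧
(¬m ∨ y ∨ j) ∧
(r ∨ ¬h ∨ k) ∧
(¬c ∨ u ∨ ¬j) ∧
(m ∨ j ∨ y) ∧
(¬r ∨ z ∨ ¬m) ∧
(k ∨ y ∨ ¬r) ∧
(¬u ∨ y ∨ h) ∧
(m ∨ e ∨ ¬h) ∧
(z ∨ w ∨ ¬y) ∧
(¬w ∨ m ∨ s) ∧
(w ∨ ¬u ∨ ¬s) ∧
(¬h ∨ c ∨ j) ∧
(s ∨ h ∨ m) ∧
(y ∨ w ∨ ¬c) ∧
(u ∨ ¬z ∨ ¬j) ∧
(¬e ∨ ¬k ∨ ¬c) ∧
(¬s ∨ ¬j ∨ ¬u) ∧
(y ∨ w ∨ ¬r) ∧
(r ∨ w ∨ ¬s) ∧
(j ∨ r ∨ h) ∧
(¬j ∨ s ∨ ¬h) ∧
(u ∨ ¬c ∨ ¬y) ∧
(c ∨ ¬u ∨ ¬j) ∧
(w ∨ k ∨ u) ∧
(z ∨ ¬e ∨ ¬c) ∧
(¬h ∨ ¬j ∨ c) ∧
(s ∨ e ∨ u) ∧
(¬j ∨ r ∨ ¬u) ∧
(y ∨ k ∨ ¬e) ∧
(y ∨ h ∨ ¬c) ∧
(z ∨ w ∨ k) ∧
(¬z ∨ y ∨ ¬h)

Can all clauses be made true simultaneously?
Yes

Yes, the formula is satisfiable.

One satisfying assignment is: e=True, c=True, z=True, w=False, h=True, j=False, u=True, k=False, m=False, y=True, r=True, s=False

Verification: With this assignment, all 51 clauses evaluate to true.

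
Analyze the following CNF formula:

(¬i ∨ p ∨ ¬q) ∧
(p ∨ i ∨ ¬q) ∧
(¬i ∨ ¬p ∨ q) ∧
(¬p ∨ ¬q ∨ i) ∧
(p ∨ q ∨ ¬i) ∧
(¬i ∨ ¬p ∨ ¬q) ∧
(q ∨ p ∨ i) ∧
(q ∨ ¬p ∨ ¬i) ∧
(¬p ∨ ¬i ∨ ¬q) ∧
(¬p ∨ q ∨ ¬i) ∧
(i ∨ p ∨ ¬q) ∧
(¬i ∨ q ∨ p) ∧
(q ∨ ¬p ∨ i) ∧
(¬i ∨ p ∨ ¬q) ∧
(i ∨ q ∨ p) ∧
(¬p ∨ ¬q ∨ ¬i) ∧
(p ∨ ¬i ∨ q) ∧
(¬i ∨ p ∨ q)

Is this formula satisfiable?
No

No, the formula is not satisfiable.

No assignment of truth values to the variables can make all 18 clauses true simultaneously.

The formula is UNSAT (unsatisfiable).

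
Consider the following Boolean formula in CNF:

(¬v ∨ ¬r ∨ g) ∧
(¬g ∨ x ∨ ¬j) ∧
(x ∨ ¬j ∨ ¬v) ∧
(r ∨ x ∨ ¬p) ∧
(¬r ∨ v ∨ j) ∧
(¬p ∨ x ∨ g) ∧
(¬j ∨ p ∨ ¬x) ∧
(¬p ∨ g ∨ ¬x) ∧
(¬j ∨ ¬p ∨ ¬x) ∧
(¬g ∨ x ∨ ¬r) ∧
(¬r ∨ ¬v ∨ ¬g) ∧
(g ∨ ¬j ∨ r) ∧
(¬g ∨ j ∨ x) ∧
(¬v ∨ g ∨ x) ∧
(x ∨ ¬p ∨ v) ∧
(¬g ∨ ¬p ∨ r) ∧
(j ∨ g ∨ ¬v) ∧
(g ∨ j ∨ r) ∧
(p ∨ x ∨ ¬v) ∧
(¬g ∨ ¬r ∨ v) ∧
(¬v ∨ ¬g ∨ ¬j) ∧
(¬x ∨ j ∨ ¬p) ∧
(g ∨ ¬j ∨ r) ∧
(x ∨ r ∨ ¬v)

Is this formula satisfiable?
Yes

Yes, the formula is satisfiable.

One satisfying assignment is: r=False, g=True, v=True, j=False, p=False, x=True

Verification: With this assignment, all 24 clauses evaluate to true.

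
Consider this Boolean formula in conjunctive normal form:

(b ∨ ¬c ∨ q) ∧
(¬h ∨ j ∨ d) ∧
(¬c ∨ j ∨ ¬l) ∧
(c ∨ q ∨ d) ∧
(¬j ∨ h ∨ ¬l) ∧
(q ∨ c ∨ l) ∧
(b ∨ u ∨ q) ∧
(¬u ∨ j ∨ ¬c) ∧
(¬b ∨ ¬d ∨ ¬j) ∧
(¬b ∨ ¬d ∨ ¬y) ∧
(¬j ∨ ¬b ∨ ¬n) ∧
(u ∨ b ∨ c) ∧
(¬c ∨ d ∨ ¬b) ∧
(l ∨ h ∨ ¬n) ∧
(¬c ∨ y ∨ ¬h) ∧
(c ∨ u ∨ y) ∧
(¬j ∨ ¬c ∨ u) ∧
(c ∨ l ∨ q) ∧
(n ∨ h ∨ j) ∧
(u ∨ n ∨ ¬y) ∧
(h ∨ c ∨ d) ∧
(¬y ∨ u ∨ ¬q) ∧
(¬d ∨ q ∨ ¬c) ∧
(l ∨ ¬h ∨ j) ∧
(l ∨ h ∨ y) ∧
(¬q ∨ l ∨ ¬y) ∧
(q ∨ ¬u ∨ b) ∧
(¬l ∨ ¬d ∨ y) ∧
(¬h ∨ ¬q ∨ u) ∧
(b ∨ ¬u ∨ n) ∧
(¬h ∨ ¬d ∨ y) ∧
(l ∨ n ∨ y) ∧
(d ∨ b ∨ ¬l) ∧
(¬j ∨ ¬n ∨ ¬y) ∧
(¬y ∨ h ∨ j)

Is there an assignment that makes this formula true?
Yes

Yes, the formula is satisfiable.

One satisfying assignment is: c=False, y=False, d=False, j=True, l=True, q=True, u=True, n=False, h=True, b=True

Verification: With this assignment, all 35 clauses evaluate to true.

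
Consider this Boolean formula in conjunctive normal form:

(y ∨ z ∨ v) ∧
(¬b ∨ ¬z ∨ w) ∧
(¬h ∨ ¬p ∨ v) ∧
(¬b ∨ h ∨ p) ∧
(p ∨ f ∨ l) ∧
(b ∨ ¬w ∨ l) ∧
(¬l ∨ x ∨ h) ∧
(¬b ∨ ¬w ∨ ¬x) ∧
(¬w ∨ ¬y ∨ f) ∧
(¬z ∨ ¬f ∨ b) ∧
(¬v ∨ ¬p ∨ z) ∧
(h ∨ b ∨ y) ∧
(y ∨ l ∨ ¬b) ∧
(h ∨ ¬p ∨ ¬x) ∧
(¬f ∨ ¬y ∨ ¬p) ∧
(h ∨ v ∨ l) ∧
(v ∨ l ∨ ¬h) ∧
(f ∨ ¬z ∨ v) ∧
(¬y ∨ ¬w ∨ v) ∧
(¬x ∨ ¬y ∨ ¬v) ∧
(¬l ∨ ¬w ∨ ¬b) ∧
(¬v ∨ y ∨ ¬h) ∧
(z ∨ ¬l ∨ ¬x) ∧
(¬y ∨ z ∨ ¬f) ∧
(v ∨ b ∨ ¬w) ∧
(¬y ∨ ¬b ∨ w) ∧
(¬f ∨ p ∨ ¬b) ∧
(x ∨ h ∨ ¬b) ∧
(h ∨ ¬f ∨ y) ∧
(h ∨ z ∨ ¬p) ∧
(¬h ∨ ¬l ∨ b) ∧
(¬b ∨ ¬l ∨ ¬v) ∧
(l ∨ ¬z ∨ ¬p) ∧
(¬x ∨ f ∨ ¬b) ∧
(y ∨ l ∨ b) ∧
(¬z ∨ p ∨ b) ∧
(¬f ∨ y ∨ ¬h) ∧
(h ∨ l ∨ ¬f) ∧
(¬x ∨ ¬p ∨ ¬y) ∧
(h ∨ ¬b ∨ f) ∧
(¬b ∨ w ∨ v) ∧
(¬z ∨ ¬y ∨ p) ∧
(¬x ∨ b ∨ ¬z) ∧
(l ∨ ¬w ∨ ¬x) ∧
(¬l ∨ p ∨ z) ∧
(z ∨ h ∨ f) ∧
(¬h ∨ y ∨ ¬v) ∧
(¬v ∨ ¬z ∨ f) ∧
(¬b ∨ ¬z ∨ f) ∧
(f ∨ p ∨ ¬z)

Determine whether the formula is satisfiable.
No

No, the formula is not satisfiable.

No assignment of truth values to the variables can make all 50 clauses true simultaneously.

The formula is UNSAT (unsatisfiable).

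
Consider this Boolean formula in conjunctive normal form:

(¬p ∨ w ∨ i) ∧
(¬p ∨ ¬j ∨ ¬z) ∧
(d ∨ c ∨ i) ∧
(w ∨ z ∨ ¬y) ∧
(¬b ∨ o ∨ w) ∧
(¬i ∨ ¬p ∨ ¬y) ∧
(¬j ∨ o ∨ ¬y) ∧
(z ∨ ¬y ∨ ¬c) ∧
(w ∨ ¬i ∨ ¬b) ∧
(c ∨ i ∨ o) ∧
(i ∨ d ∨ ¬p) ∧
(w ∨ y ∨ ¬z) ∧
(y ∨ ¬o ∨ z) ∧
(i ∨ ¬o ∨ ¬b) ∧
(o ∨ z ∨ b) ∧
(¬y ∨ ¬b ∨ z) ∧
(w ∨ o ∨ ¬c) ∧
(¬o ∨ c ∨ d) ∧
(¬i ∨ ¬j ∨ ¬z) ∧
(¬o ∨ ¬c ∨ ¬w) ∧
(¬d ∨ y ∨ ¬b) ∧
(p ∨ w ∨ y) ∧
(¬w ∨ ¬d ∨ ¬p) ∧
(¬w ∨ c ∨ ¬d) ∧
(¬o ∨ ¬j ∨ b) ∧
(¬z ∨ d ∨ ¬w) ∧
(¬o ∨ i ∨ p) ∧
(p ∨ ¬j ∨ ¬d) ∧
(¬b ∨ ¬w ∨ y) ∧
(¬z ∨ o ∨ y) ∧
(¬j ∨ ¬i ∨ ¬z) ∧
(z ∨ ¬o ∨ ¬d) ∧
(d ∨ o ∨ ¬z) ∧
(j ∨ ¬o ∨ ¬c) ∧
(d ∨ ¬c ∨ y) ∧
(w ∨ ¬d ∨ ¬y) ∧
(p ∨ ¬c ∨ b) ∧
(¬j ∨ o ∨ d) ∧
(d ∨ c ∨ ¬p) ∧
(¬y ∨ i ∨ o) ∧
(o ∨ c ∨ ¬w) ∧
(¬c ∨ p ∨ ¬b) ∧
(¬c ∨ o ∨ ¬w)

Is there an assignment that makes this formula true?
No

No, the formula is not satisfiable.

No assignment of truth values to the variables can make all 43 clauses true simultaneously.

The formula is UNSAT (unsatisfiable).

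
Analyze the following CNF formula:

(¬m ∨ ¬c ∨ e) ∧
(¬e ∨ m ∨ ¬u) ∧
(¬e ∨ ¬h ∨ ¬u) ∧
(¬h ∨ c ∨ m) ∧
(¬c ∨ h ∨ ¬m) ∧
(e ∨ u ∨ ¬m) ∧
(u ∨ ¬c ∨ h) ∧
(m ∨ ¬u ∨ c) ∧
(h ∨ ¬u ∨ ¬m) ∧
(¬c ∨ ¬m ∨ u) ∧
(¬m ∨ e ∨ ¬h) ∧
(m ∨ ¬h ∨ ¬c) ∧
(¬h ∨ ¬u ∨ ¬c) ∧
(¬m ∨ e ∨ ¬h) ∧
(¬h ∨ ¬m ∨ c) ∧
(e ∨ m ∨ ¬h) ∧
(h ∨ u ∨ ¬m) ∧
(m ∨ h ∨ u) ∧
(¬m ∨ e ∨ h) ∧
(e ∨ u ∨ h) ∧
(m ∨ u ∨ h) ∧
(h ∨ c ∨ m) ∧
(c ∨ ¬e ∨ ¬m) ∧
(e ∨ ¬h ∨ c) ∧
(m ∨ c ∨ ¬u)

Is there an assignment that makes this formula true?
Yes

Yes, the formula is satisfiable.

One satisfying assignment is: h=False, c=True, m=False, u=True, e=False

Verification: With this assignment, all 25 clauses evaluate to true.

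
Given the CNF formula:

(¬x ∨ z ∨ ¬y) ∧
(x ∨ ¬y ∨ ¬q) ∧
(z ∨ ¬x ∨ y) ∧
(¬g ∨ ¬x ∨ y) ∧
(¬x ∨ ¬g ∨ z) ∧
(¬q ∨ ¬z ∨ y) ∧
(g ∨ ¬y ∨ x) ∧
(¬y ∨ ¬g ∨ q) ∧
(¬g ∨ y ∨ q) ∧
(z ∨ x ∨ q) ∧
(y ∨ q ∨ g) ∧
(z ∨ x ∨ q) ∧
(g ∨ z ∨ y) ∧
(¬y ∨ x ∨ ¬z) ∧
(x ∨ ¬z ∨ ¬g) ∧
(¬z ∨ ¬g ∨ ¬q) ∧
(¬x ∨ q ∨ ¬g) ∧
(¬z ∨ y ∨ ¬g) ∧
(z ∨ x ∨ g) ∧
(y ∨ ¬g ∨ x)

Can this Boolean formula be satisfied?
Yes

Yes, the formula is satisfiable.

One satisfying assignment is: x=True, g=False, y=True, q=False, z=True

Verification: With this assignment, all 20 clauses evaluate to true.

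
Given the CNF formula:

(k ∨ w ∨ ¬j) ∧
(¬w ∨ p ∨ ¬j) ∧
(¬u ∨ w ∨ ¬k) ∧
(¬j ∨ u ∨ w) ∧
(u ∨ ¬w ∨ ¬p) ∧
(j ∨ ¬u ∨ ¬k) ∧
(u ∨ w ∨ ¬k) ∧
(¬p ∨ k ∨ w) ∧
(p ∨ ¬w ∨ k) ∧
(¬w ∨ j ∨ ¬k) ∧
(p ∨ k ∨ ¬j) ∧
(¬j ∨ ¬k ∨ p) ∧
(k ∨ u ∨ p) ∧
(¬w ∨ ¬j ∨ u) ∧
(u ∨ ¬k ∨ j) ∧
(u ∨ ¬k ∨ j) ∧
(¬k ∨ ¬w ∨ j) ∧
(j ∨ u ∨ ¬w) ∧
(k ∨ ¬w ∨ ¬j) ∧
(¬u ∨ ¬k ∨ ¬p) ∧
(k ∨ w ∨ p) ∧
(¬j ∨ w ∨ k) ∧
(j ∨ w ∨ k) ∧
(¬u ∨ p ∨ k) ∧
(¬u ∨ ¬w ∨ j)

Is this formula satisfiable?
No

No, the formula is not satisfiable.

No assignment of truth values to the variables can make all 25 clauses true simultaneously.

The formula is UNSAT (unsatisfiable).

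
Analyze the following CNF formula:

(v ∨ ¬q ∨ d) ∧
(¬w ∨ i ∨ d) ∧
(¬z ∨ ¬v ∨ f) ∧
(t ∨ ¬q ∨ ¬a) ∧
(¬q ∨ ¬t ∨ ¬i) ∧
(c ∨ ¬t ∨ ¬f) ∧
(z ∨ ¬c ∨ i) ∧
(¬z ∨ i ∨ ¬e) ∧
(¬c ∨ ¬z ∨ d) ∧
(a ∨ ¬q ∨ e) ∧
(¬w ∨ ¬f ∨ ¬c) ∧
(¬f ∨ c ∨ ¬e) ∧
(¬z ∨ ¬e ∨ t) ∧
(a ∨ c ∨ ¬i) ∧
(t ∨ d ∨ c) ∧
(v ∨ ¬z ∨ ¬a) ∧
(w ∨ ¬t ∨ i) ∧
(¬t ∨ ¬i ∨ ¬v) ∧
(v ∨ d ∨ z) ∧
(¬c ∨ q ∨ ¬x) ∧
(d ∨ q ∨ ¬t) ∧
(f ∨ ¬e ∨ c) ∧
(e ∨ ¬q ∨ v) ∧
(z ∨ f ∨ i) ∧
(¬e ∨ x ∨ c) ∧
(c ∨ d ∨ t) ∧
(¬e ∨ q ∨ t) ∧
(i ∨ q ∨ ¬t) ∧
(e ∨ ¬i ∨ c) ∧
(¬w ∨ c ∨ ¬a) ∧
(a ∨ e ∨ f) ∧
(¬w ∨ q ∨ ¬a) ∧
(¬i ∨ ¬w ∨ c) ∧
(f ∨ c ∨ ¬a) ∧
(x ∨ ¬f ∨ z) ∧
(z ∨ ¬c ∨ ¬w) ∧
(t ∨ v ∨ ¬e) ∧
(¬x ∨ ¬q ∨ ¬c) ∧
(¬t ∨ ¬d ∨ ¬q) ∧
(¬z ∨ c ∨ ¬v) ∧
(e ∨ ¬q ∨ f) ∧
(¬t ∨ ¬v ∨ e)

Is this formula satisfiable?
Yes

Yes, the formula is satisfiable.

One satisfying assignment is: q=False, t=False, d=True, v=False, e=False, a=False, z=True, w=False, x=False, i=False, c=False, f=True

Verification: With this assignment, all 42 clauses evaluate to true.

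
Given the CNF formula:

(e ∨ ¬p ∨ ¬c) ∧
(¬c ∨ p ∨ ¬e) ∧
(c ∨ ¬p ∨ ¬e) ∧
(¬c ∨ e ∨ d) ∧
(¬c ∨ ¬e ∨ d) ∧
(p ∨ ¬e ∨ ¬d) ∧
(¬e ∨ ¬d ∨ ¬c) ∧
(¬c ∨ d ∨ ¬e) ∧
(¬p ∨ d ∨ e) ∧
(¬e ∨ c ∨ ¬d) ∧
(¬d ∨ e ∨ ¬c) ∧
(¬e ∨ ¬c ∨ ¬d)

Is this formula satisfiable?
Yes

Yes, the formula is satisfiable.

One satisfying assignment is: d=False, p=False, c=False, e=False

Verification: With this assignment, all 12 clauses evaluate to true.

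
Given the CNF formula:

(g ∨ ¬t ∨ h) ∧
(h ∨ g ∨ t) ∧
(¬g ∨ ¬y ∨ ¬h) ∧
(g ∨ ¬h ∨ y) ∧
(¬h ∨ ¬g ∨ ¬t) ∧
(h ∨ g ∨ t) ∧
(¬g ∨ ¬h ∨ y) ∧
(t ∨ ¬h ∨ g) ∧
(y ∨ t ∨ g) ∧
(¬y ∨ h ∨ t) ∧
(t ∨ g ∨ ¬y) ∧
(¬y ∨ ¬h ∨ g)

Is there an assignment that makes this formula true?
Yes

Yes, the formula is satisfiable.

One satisfying assignment is: t=False, y=False, h=False, g=True

Verification: With this assignment, all 12 clauses evaluate to true.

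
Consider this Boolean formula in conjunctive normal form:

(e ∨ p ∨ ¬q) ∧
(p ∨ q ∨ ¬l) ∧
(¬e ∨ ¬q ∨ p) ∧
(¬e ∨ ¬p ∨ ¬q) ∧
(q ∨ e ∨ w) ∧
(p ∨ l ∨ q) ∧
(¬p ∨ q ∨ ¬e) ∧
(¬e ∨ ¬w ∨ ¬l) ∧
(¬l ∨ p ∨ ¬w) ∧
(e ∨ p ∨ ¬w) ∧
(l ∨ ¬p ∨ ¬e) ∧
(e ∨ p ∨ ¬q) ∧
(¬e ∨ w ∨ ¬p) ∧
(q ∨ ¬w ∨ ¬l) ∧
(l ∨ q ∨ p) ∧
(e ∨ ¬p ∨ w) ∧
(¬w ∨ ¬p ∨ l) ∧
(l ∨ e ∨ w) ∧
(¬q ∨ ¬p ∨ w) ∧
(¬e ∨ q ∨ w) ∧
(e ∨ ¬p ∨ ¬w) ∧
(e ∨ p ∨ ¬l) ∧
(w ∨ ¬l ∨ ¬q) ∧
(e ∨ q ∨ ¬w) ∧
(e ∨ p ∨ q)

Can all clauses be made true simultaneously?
No

No, the formula is not satisfiable.

No assignment of truth values to the variables can make all 25 clauses true simultaneously.

The formula is UNSAT (unsatisfiable).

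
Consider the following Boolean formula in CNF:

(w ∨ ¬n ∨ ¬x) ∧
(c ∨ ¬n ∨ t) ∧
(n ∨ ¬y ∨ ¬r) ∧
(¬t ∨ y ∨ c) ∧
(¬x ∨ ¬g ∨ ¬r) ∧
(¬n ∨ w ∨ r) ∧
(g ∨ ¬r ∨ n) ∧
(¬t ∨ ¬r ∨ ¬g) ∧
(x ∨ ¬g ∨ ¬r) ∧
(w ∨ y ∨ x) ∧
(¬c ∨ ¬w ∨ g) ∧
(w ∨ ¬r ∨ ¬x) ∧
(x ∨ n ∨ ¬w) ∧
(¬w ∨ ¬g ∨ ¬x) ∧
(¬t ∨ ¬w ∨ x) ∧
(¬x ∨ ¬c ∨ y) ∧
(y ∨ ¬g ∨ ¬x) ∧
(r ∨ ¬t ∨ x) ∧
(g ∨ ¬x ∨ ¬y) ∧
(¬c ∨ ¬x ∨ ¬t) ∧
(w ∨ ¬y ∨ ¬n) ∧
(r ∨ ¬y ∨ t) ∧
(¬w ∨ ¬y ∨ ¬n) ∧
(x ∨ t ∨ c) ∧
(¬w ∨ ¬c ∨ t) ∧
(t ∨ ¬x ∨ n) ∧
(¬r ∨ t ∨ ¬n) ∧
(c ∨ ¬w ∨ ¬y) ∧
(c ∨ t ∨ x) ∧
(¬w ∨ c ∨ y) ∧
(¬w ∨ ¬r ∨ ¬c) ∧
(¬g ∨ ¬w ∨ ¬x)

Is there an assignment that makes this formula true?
Yes

Yes, the formula is satisfiable.

One satisfying assignment is: t=True, n=False, g=True, y=True, w=False, c=False, r=False, x=True

Verification: With this assignment, all 32 clauses evaluate to true.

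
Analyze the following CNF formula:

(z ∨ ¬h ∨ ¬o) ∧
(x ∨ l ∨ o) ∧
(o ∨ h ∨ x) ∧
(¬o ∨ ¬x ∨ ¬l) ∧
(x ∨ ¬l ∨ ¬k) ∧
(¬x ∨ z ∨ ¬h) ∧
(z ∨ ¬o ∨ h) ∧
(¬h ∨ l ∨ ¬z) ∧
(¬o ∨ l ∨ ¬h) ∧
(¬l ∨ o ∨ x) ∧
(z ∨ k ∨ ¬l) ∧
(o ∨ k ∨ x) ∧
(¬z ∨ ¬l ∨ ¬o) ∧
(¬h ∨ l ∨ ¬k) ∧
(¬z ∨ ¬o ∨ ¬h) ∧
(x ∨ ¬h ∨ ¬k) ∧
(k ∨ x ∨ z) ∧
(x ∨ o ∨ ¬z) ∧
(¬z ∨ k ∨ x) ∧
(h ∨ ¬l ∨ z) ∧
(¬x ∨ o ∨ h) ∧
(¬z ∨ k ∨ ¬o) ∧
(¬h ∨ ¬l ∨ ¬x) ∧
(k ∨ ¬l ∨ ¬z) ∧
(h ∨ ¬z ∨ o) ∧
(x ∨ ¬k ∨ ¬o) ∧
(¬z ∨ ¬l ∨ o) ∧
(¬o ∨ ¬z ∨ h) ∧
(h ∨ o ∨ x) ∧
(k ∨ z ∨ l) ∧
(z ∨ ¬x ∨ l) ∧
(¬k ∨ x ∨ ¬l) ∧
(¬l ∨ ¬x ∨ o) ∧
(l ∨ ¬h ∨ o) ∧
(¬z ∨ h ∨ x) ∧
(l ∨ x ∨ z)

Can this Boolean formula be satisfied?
No

No, the formula is not satisfiable.

No assignment of truth values to the variables can make all 36 clauses true simultaneously.

The formula is UNSAT (unsatisfiable).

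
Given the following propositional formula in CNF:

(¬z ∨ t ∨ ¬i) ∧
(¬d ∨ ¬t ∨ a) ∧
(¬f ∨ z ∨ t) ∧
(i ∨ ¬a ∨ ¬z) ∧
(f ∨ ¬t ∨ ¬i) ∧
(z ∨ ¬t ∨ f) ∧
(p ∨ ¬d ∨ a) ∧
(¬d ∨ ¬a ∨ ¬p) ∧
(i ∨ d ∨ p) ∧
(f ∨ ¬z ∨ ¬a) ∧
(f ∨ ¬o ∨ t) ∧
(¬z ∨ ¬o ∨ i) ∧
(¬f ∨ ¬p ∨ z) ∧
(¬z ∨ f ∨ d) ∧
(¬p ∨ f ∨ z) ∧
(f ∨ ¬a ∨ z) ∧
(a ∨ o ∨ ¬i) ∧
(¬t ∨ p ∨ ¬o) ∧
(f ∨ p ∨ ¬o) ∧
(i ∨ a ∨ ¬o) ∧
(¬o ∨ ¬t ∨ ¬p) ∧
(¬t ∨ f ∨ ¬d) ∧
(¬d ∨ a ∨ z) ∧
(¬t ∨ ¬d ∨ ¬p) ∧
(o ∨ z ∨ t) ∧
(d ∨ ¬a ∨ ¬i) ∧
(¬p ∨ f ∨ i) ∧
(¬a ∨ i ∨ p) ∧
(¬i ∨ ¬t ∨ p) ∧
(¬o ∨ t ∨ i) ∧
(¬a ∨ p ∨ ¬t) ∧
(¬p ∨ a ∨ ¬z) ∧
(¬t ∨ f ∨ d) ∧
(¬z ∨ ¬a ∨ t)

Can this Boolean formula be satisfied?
No

No, the formula is not satisfiable.

No assignment of truth values to the variables can make all 34 clauses true simultaneously.

The formula is UNSAT (unsatisfiable).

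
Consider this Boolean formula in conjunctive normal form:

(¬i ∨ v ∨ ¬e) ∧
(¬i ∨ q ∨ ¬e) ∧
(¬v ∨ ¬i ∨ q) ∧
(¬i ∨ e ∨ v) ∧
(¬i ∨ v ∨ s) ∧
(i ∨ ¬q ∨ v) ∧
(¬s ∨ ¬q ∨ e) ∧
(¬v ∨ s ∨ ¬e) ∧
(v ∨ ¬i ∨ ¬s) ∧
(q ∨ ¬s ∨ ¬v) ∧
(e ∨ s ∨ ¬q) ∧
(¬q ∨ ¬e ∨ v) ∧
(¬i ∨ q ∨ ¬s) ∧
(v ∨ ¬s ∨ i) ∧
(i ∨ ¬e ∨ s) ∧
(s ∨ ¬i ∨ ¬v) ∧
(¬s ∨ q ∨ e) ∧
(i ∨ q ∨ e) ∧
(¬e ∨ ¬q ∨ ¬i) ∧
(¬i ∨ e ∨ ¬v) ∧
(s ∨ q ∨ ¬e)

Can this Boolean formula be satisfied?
Yes

Yes, the formula is satisfiable.

One satisfying assignment is: e=True, s=True, q=True, v=True, i=False

Verification: With this assignment, all 21 clauses evaluate to true.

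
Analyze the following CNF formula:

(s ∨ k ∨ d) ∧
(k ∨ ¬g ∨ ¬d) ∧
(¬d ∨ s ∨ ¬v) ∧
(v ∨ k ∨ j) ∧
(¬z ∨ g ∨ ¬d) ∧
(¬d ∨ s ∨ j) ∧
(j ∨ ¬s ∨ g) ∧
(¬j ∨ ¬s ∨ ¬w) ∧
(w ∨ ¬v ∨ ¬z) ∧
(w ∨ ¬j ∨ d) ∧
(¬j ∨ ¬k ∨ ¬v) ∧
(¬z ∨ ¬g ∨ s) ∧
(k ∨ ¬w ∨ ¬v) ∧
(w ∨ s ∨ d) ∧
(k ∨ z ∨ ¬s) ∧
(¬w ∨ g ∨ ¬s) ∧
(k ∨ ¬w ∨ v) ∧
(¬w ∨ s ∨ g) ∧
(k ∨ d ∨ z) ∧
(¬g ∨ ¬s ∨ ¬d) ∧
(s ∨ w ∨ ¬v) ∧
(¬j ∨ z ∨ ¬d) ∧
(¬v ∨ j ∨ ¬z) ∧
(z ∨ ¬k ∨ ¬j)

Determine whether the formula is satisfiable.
Yes

Yes, the formula is satisfiable.

One satisfying assignment is: v=False, g=True, z=False, s=True, k=True, j=False, d=False, w=False

Verification: With this assignment, all 24 clauses evaluate to true.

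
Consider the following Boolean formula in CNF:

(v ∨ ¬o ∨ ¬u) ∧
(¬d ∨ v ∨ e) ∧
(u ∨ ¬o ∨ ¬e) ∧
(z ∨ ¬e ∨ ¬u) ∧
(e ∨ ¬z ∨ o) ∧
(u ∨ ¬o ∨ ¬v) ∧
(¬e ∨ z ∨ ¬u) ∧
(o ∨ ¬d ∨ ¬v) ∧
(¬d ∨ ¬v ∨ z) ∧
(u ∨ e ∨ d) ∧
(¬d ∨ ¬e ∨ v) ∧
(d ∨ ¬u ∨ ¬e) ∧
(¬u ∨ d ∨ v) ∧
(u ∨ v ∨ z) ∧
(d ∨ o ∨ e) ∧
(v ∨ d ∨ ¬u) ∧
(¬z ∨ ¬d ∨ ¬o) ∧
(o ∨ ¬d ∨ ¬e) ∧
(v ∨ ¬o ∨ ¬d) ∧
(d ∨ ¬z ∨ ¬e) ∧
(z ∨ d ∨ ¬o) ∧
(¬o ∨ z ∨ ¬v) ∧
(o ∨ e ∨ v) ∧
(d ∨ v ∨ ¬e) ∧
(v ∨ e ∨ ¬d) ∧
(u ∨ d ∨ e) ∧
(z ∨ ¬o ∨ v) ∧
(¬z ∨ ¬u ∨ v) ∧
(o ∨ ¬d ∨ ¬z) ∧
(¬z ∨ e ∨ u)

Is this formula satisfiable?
Yes

Yes, the formula is satisfiable.

One satisfying assignment is: u=False, o=False, d=False, v=True, z=False, e=True

Verification: With this assignment, all 30 clauses evaluate to true.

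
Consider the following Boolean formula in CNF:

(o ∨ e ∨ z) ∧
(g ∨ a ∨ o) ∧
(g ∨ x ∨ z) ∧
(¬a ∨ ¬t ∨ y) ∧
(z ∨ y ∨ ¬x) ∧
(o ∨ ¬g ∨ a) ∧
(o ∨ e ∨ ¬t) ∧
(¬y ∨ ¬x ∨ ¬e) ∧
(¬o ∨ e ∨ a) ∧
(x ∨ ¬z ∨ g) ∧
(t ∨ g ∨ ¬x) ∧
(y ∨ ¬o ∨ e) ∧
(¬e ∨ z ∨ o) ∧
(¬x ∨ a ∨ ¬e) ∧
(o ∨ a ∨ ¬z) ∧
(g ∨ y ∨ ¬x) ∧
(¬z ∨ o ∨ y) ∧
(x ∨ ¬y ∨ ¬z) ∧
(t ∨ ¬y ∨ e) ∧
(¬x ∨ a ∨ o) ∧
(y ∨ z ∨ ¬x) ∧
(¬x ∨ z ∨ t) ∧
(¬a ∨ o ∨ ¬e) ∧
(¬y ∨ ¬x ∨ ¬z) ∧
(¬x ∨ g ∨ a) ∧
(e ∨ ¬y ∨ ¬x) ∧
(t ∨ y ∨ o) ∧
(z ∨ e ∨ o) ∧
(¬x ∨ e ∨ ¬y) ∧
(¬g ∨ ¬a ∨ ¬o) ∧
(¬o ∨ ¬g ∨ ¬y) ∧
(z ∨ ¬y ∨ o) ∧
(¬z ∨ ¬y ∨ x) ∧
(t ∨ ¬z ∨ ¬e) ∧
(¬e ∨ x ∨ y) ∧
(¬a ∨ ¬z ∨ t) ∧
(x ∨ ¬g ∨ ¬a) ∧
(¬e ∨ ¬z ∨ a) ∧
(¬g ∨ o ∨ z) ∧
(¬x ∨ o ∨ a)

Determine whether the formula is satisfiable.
No

No, the formula is not satisfiable.

No assignment of truth values to the variables can make all 40 clauses true simultaneously.

The formula is UNSAT (unsatisfiable).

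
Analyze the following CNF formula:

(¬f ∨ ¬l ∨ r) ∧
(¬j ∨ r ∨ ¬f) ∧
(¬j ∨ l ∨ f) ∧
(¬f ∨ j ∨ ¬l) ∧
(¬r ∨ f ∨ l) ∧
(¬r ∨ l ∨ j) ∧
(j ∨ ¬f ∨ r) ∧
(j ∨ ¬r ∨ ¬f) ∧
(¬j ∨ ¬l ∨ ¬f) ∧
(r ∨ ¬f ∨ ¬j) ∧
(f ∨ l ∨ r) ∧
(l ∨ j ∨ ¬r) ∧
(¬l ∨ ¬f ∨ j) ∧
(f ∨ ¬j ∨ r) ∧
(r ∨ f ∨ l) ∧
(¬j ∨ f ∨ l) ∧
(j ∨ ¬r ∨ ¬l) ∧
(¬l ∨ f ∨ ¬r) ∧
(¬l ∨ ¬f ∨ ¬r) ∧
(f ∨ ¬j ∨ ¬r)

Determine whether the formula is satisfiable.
Yes

Yes, the formula is satisfiable.

One satisfying assignment is: f=False, r=False, j=False, l=True

Verification: With this assignment, all 20 clauses evaluate to true.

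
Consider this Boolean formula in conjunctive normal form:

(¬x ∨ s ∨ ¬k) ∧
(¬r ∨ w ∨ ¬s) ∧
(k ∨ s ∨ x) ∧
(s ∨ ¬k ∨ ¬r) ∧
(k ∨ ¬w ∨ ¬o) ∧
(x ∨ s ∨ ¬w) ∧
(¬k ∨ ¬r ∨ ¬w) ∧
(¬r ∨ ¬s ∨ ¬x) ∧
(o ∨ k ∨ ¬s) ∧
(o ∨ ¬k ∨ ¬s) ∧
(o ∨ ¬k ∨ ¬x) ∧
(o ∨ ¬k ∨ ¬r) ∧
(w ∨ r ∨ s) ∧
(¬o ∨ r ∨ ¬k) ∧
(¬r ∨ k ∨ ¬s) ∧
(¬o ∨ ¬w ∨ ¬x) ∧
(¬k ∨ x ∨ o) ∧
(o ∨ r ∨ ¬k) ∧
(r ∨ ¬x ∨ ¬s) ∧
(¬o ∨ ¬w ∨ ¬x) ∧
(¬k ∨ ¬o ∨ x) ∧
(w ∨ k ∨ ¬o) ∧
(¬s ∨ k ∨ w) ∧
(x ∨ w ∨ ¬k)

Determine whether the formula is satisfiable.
Yes

Yes, the formula is satisfiable.

One satisfying assignment is: s=False, w=False, k=False, r=True, x=True, o=False

Verification: With this assignment, all 24 clauses evaluate to true.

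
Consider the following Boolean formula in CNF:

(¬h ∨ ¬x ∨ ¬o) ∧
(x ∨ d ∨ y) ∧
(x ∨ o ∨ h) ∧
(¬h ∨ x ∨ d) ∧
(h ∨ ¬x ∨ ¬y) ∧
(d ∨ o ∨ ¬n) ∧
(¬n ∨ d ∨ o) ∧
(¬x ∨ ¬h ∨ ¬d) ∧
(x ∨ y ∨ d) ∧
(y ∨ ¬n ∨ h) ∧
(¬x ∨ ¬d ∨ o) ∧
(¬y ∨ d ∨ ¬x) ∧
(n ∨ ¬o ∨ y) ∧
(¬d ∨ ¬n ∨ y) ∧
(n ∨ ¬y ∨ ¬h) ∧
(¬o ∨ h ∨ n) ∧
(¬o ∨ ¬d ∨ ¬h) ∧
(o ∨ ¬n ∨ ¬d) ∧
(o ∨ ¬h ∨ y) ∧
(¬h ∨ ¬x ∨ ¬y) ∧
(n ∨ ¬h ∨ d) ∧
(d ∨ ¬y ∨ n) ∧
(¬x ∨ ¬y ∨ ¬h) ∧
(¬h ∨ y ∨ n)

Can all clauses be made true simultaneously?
Yes

Yes, the formula is satisfiable.

One satisfying assignment is: o=False, y=False, x=True, n=False, d=False, h=False

Verification: With this assignment, all 24 clauses evaluate to true.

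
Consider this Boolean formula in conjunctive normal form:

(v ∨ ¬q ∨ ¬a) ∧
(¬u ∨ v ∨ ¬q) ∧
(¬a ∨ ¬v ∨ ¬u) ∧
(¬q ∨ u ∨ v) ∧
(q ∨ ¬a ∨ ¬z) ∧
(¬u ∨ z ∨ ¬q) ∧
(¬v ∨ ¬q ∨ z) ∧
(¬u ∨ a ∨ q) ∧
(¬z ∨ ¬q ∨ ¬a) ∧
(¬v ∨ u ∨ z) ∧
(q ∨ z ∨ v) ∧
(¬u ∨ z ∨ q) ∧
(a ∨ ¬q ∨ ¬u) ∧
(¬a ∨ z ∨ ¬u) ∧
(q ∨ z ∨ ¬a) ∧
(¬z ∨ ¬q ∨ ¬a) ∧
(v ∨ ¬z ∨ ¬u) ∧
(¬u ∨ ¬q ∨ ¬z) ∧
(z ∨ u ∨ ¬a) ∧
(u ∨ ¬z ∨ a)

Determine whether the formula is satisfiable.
No

No, the formula is not satisfiable.

No assignment of truth values to the variables can make all 20 clauses true simultaneously.

The formula is UNSAT (unsatisfiable).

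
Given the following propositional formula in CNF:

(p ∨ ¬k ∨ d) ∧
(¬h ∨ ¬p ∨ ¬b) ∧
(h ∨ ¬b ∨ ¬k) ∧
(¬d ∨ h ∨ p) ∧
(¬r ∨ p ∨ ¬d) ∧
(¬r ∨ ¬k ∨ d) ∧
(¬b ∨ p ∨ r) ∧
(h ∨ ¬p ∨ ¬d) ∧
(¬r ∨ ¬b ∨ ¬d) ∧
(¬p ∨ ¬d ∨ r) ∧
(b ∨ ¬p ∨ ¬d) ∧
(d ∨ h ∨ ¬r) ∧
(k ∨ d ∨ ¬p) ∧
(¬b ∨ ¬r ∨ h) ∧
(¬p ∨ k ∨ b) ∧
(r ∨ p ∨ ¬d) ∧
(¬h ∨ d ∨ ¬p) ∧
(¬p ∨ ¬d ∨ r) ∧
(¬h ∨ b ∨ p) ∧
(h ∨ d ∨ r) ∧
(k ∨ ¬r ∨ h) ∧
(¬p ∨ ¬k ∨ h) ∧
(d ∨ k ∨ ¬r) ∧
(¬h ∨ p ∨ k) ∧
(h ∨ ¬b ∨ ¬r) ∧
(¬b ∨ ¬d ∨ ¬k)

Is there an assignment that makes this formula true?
No

No, the formula is not satisfiable.

No assignment of truth values to the variables can make all 26 clauses true simultaneously.

The formula is UNSAT (unsatisfiable).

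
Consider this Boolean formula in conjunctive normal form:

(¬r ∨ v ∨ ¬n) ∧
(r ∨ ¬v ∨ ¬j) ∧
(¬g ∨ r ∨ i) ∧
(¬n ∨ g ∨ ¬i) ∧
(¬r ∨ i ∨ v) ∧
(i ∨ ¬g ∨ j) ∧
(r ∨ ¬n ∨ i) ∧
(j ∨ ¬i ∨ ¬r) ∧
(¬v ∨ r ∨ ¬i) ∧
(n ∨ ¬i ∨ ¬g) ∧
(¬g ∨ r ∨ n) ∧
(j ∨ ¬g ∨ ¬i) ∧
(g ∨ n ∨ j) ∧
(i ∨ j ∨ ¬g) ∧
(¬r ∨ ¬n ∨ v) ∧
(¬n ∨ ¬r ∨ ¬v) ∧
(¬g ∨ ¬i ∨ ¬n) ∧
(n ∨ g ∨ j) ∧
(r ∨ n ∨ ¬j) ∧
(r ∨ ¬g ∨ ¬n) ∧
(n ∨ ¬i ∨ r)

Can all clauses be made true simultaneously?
Yes

Yes, the formula is satisfiable.

One satisfying assignment is: j=True, r=True, v=True, i=False, g=False, n=False

Verification: With this assignment, all 21 clauses evaluate to true.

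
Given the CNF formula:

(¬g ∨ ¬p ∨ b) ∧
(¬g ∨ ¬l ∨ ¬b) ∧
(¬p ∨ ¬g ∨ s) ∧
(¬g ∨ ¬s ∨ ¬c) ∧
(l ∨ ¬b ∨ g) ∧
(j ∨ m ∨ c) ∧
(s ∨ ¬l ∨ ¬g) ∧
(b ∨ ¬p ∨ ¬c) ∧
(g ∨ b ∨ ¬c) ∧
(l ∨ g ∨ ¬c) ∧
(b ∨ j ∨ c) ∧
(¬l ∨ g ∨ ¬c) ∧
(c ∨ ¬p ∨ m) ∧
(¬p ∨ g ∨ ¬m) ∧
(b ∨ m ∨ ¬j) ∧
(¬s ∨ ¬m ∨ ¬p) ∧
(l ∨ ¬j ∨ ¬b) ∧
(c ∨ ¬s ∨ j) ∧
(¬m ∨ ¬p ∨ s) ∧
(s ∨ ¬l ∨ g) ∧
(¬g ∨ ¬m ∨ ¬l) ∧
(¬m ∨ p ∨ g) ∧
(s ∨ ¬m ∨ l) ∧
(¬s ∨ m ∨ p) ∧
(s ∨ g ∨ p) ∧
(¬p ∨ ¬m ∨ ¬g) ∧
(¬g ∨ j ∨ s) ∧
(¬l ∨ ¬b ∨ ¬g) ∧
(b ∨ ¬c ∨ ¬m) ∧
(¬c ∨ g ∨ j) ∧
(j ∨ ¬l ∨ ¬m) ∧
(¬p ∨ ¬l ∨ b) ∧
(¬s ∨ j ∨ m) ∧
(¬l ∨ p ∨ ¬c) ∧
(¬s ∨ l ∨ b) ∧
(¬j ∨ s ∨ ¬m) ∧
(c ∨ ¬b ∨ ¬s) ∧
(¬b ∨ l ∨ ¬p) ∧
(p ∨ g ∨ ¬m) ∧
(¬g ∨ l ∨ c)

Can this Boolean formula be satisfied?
No

No, the formula is not satisfiable.

No assignment of truth values to the variables can make all 40 clauses true simultaneously.

The formula is UNSAT (unsatisfiable).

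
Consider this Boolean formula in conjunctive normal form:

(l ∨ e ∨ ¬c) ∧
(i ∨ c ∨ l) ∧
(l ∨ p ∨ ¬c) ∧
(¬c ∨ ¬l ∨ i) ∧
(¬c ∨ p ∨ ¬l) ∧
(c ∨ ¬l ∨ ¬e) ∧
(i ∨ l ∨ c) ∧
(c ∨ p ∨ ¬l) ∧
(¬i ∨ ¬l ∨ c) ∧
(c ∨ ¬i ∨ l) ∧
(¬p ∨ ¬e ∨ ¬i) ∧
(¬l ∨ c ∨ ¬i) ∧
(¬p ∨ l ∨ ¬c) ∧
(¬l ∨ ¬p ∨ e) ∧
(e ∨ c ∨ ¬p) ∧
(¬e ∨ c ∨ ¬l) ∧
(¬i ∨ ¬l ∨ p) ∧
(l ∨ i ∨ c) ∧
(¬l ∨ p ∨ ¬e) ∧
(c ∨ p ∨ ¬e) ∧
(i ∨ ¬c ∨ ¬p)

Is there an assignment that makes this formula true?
No

No, the formula is not satisfiable.

No assignment of truth values to the variables can make all 21 clauses true simultaneously.

The formula is UNSAT (unsatisfiable).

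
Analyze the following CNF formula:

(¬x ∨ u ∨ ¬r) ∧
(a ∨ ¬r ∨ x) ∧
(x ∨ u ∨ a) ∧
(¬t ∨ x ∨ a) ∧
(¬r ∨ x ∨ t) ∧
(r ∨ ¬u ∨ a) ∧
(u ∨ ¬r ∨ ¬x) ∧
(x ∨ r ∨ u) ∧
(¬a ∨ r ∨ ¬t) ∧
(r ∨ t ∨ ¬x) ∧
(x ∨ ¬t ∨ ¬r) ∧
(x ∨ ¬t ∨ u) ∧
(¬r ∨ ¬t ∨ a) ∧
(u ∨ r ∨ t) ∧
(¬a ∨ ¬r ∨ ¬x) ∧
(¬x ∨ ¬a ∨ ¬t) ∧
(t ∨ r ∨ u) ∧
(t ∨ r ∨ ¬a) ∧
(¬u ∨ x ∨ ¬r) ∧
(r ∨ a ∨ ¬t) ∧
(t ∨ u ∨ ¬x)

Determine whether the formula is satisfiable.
Yes

Yes, the formula is satisfiable.

One satisfying assignment is: u=True, r=True, a=False, x=True, t=False

Verification: With this assignment, all 21 clauses evaluate to true.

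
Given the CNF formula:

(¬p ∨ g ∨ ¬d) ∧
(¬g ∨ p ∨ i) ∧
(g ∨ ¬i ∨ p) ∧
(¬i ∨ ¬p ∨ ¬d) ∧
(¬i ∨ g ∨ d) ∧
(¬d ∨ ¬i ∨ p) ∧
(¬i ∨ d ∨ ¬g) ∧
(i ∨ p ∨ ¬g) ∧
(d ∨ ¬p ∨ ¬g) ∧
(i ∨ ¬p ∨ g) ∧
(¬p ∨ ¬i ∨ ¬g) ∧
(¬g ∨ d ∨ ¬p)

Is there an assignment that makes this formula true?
Yes

Yes, the formula is satisfiable.

One satisfying assignment is: p=False, g=False, i=False, d=False

Verification: With this assignment, all 12 clauses evaluate to true.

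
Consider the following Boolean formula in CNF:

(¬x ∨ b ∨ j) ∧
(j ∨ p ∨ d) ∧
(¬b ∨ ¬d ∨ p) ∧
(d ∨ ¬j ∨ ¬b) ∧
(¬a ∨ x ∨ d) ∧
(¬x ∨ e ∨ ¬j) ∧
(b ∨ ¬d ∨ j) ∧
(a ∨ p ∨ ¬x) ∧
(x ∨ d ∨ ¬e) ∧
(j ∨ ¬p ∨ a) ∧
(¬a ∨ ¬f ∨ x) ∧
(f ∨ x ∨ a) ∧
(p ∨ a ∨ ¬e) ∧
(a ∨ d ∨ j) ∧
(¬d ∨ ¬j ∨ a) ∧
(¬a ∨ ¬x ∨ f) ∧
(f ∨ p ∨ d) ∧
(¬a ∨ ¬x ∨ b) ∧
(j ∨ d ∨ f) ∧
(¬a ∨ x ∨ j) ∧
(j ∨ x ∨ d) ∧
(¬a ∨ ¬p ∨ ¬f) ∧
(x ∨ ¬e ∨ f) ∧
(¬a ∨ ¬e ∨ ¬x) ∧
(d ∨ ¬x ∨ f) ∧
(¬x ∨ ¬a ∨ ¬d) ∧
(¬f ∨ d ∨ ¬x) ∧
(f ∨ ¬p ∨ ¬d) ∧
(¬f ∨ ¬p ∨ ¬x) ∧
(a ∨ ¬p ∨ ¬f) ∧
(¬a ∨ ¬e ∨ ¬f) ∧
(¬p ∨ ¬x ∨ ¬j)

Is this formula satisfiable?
Yes

Yes, the formula is satisfiable.

One satisfying assignment is: x=False, e=False, a=False, p=False, b=False, f=True, j=True, d=False

Verification: With this assignment, all 32 clauses evaluate to true.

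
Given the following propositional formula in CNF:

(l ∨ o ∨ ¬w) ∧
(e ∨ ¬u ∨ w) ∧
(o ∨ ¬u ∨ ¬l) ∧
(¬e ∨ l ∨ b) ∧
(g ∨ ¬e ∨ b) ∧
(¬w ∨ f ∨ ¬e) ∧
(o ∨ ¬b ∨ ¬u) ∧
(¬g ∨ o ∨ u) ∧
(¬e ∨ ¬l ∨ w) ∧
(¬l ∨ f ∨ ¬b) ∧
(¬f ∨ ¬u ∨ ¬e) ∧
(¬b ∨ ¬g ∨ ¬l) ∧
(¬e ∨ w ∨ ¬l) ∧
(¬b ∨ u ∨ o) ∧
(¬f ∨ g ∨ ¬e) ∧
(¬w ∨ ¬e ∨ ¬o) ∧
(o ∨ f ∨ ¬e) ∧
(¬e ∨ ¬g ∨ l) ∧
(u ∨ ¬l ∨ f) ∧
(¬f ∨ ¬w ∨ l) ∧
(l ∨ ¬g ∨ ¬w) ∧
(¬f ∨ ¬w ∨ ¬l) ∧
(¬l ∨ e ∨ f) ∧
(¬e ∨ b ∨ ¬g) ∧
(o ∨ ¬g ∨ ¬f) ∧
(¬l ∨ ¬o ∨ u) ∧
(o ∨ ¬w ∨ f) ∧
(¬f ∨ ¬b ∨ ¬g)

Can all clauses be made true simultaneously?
Yes

Yes, the formula is satisfiable.

One satisfying assignment is: o=False, u=False, b=False, g=False, e=False, f=False, w=False, l=False

Verification: With this assignment, all 28 clauses evaluate to true.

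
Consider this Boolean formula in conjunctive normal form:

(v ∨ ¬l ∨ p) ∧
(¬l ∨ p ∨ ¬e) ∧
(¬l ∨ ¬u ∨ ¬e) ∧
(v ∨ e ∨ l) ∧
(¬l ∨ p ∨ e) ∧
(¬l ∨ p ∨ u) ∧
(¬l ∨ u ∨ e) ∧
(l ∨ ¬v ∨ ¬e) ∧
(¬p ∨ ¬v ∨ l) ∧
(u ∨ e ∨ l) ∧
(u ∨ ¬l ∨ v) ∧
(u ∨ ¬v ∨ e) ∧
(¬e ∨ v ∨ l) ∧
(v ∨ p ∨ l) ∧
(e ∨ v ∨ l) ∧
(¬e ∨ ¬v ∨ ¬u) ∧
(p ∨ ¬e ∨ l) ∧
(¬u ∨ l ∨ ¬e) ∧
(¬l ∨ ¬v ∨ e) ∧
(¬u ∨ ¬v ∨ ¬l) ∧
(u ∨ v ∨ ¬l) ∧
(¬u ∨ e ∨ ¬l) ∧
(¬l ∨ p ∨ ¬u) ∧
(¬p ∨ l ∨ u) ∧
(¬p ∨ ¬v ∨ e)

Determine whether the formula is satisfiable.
Yes

Yes, the formula is satisfiable.

One satisfying assignment is: u=False, e=True, p=True, l=True, v=True

Verification: With this assignment, all 25 clauses evaluate to true.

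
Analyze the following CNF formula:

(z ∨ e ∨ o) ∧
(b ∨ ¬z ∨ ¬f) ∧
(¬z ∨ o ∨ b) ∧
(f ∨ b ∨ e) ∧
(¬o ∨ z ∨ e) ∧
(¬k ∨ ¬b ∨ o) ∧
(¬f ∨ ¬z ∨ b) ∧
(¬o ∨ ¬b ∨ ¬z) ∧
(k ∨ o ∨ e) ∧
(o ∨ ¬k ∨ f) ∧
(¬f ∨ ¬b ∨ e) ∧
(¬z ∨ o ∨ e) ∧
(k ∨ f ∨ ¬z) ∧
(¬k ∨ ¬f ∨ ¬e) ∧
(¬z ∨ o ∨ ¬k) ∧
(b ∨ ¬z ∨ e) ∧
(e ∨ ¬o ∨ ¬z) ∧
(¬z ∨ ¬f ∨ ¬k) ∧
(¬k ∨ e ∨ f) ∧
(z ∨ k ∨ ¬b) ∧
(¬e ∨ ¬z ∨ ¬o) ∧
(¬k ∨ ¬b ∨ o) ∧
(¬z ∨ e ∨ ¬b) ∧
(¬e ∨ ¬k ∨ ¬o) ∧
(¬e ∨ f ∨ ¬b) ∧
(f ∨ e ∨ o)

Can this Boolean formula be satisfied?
Yes

Yes, the formula is satisfiable.

One satisfying assignment is: z=False, k=False, e=True, f=False, b=False, o=False

Verification: With this assignment, all 26 clauses evaluate to true.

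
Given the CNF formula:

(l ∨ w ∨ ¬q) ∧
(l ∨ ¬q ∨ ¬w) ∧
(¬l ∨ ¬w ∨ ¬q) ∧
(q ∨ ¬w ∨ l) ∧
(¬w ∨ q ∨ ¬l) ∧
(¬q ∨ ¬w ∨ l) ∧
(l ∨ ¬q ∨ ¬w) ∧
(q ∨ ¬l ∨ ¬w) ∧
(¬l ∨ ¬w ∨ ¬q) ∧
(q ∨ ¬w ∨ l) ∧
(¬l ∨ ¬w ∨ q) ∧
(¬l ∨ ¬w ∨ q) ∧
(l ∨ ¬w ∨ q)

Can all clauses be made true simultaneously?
Yes

Yes, the formula is satisfiable.

One satisfying assignment is: w=False, l=False, q=False

Verification: With this assignment, all 13 clauses evaluate to true.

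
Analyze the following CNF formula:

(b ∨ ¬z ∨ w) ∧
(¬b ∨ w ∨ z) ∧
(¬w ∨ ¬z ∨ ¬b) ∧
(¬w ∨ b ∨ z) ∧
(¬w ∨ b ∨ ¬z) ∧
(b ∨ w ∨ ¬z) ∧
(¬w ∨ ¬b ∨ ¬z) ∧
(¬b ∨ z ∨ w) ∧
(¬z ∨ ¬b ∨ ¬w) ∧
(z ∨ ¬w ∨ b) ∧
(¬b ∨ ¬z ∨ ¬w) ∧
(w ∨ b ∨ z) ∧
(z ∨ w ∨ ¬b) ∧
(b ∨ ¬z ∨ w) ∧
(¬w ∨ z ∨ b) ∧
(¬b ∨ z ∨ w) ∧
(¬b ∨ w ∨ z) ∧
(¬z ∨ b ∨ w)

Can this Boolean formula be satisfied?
Yes

Yes, the formula is satisfiable.

One satisfying assignment is: z=True, w=False, b=True

Verification: With this assignment, all 18 clauses evaluate to true.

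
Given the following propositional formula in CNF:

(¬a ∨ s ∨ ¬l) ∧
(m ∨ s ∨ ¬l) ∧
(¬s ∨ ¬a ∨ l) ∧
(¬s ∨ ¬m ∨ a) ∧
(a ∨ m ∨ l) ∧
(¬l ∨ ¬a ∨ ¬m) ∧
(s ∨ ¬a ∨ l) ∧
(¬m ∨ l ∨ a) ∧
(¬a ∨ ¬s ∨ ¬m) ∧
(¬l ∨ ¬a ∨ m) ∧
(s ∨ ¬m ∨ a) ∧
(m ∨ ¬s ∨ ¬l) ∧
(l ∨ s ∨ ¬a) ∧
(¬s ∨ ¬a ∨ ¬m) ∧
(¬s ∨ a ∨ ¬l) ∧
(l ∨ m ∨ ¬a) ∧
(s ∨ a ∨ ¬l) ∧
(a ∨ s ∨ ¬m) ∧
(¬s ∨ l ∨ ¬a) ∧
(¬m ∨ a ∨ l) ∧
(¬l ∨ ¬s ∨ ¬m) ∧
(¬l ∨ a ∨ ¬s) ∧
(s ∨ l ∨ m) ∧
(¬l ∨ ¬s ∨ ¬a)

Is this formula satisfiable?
No

No, the formula is not satisfiable.

No assignment of truth values to the variables can make all 24 clauses true simultaneously.

The formula is UNSAT (unsatisfiable).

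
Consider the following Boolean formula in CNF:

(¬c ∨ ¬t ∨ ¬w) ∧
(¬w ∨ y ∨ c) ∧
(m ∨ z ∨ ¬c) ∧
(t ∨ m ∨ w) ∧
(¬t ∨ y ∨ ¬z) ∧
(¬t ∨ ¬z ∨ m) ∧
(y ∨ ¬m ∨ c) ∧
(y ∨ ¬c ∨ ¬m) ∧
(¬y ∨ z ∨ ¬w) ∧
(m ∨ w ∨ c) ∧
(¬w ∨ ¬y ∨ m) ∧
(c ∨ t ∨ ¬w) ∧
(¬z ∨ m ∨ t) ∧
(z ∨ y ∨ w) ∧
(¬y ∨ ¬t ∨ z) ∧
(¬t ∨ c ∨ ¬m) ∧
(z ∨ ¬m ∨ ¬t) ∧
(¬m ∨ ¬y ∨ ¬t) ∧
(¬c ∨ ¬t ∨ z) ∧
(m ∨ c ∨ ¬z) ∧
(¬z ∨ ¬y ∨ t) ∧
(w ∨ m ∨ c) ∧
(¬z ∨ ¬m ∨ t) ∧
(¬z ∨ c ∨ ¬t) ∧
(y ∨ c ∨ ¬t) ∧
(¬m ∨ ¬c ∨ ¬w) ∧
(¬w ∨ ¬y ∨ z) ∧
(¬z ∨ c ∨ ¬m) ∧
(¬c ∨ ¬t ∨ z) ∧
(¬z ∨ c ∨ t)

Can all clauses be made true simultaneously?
Yes

Yes, the formula is satisfiable.

One satisfying assignment is: y=True, t=False, z=False, c=False, w=False, m=True

Verification: With this assignment, all 30 clauses evaluate to true.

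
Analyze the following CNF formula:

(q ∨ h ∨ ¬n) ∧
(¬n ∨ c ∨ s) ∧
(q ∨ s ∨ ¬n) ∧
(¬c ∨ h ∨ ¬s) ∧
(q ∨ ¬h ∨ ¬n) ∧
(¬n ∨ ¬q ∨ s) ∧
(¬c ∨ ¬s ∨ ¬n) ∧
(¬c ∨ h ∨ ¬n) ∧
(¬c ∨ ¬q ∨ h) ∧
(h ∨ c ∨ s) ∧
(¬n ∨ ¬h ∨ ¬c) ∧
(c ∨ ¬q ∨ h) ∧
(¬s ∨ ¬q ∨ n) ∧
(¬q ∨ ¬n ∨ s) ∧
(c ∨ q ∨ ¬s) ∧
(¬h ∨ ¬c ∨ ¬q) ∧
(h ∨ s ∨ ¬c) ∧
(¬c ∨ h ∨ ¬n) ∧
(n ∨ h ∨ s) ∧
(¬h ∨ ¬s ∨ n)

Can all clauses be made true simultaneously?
Yes

Yes, the formula is satisfiable.

One satisfying assignment is: c=True, n=False, q=False, s=False, h=True

Verification: With this assignment, all 20 clauses evaluate to true.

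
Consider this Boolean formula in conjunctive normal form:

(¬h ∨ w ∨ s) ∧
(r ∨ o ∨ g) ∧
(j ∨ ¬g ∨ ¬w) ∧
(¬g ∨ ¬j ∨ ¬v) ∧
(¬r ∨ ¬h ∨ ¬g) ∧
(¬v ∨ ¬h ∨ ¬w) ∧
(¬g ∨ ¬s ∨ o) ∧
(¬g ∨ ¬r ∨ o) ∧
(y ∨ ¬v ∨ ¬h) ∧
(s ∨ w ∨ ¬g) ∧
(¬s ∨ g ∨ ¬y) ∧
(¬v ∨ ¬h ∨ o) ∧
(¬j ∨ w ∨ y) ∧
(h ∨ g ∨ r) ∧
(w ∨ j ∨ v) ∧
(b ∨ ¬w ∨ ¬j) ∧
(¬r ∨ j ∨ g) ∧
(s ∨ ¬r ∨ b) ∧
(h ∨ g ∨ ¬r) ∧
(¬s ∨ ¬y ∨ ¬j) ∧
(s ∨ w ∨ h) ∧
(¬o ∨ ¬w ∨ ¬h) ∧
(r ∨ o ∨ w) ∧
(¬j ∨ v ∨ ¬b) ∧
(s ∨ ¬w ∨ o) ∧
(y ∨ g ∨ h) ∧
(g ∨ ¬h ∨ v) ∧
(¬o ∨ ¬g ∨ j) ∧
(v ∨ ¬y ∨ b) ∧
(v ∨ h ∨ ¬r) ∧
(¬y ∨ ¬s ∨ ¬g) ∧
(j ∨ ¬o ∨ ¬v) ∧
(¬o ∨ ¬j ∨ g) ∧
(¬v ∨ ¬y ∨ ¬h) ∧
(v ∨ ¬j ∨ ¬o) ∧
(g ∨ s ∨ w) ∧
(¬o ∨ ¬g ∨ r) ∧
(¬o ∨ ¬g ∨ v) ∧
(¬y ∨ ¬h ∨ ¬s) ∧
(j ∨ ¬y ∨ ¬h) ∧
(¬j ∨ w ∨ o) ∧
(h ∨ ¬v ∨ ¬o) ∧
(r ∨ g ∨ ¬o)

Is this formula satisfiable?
No

No, the formula is not satisfiable.

No assignment of truth values to the variables can make all 43 clauses true simultaneously.

The formula is UNSAT (unsatisfiable).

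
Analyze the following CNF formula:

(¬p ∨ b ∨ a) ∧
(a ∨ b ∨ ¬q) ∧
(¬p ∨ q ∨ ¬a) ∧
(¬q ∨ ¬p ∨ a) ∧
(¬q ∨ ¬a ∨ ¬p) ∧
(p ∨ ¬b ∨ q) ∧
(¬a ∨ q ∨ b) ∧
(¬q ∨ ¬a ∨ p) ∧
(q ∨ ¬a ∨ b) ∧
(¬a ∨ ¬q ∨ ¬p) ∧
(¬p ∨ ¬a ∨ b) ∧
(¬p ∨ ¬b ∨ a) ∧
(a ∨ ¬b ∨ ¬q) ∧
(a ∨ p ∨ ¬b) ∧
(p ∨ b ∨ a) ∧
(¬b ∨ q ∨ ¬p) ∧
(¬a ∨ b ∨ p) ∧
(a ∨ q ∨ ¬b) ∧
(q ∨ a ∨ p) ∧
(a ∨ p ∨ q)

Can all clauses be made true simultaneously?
No

No, the formula is not satisfiable.

No assignment of truth values to the variables can make all 20 clauses true simultaneously.

The formula is UNSAT (unsatisfiable).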